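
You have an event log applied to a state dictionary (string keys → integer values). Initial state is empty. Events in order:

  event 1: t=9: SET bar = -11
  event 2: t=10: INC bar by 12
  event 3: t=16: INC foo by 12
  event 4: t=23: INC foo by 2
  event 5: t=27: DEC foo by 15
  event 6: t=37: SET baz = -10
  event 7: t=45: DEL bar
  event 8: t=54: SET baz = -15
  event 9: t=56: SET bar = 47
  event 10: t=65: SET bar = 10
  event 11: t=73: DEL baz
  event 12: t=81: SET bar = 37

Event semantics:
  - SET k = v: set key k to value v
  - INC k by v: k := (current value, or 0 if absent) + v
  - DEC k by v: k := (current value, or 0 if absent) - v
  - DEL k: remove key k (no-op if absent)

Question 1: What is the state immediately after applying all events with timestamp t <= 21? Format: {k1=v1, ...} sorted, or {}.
Answer: {bar=1, foo=12}

Derivation:
Apply events with t <= 21 (3 events):
  after event 1 (t=9: SET bar = -11): {bar=-11}
  after event 2 (t=10: INC bar by 12): {bar=1}
  after event 3 (t=16: INC foo by 12): {bar=1, foo=12}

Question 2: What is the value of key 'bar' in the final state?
Answer: 37

Derivation:
Track key 'bar' through all 12 events:
  event 1 (t=9: SET bar = -11): bar (absent) -> -11
  event 2 (t=10: INC bar by 12): bar -11 -> 1
  event 3 (t=16: INC foo by 12): bar unchanged
  event 4 (t=23: INC foo by 2): bar unchanged
  event 5 (t=27: DEC foo by 15): bar unchanged
  event 6 (t=37: SET baz = -10): bar unchanged
  event 7 (t=45: DEL bar): bar 1 -> (absent)
  event 8 (t=54: SET baz = -15): bar unchanged
  event 9 (t=56: SET bar = 47): bar (absent) -> 47
  event 10 (t=65: SET bar = 10): bar 47 -> 10
  event 11 (t=73: DEL baz): bar unchanged
  event 12 (t=81: SET bar = 37): bar 10 -> 37
Final: bar = 37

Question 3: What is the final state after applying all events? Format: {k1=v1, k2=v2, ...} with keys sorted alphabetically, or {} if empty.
Answer: {bar=37, foo=-1}

Derivation:
  after event 1 (t=9: SET bar = -11): {bar=-11}
  after event 2 (t=10: INC bar by 12): {bar=1}
  after event 3 (t=16: INC foo by 12): {bar=1, foo=12}
  after event 4 (t=23: INC foo by 2): {bar=1, foo=14}
  after event 5 (t=27: DEC foo by 15): {bar=1, foo=-1}
  after event 6 (t=37: SET baz = -10): {bar=1, baz=-10, foo=-1}
  after event 7 (t=45: DEL bar): {baz=-10, foo=-1}
  after event 8 (t=54: SET baz = -15): {baz=-15, foo=-1}
  after event 9 (t=56: SET bar = 47): {bar=47, baz=-15, foo=-1}
  after event 10 (t=65: SET bar = 10): {bar=10, baz=-15, foo=-1}
  after event 11 (t=73: DEL baz): {bar=10, foo=-1}
  after event 12 (t=81: SET bar = 37): {bar=37, foo=-1}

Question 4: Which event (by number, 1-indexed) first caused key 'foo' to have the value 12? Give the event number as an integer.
Looking for first event where foo becomes 12:
  event 3: foo (absent) -> 12  <-- first match

Answer: 3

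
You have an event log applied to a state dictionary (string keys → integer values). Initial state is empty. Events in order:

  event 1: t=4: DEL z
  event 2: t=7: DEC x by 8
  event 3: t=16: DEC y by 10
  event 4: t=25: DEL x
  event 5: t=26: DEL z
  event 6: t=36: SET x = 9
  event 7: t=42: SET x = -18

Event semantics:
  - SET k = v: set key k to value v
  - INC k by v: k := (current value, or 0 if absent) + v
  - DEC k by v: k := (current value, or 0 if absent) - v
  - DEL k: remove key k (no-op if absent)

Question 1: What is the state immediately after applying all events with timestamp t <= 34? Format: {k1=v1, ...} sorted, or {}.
Apply events with t <= 34 (5 events):
  after event 1 (t=4: DEL z): {}
  after event 2 (t=7: DEC x by 8): {x=-8}
  after event 3 (t=16: DEC y by 10): {x=-8, y=-10}
  after event 4 (t=25: DEL x): {y=-10}
  after event 5 (t=26: DEL z): {y=-10}

Answer: {y=-10}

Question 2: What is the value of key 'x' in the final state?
Track key 'x' through all 7 events:
  event 1 (t=4: DEL z): x unchanged
  event 2 (t=7: DEC x by 8): x (absent) -> -8
  event 3 (t=16: DEC y by 10): x unchanged
  event 4 (t=25: DEL x): x -8 -> (absent)
  event 5 (t=26: DEL z): x unchanged
  event 6 (t=36: SET x = 9): x (absent) -> 9
  event 7 (t=42: SET x = -18): x 9 -> -18
Final: x = -18

Answer: -18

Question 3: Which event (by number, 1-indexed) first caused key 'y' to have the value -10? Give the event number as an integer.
Looking for first event where y becomes -10:
  event 3: y (absent) -> -10  <-- first match

Answer: 3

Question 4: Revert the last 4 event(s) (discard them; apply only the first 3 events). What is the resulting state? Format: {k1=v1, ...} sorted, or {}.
Answer: {x=-8, y=-10}

Derivation:
Keep first 3 events (discard last 4):
  after event 1 (t=4: DEL z): {}
  after event 2 (t=7: DEC x by 8): {x=-8}
  after event 3 (t=16: DEC y by 10): {x=-8, y=-10}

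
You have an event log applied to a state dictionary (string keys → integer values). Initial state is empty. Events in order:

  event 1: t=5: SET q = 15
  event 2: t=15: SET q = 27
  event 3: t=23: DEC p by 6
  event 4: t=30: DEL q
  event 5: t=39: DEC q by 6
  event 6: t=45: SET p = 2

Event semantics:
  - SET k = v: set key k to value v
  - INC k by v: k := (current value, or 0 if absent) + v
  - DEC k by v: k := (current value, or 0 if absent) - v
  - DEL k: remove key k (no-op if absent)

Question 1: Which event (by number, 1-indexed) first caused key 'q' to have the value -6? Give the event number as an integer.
Looking for first event where q becomes -6:
  event 1: q = 15
  event 2: q = 27
  event 3: q = 27
  event 4: q = (absent)
  event 5: q (absent) -> -6  <-- first match

Answer: 5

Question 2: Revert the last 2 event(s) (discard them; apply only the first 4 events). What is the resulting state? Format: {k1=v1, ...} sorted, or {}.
Keep first 4 events (discard last 2):
  after event 1 (t=5: SET q = 15): {q=15}
  after event 2 (t=15: SET q = 27): {q=27}
  after event 3 (t=23: DEC p by 6): {p=-6, q=27}
  after event 4 (t=30: DEL q): {p=-6}

Answer: {p=-6}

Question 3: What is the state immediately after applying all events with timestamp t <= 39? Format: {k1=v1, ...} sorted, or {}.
Answer: {p=-6, q=-6}

Derivation:
Apply events with t <= 39 (5 events):
  after event 1 (t=5: SET q = 15): {q=15}
  after event 2 (t=15: SET q = 27): {q=27}
  after event 3 (t=23: DEC p by 6): {p=-6, q=27}
  after event 4 (t=30: DEL q): {p=-6}
  after event 5 (t=39: DEC q by 6): {p=-6, q=-6}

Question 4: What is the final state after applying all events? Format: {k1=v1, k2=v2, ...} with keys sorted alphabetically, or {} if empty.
  after event 1 (t=5: SET q = 15): {q=15}
  after event 2 (t=15: SET q = 27): {q=27}
  after event 3 (t=23: DEC p by 6): {p=-6, q=27}
  after event 4 (t=30: DEL q): {p=-6}
  after event 5 (t=39: DEC q by 6): {p=-6, q=-6}
  after event 6 (t=45: SET p = 2): {p=2, q=-6}

Answer: {p=2, q=-6}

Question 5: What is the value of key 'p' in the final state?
Track key 'p' through all 6 events:
  event 1 (t=5: SET q = 15): p unchanged
  event 2 (t=15: SET q = 27): p unchanged
  event 3 (t=23: DEC p by 6): p (absent) -> -6
  event 4 (t=30: DEL q): p unchanged
  event 5 (t=39: DEC q by 6): p unchanged
  event 6 (t=45: SET p = 2): p -6 -> 2
Final: p = 2

Answer: 2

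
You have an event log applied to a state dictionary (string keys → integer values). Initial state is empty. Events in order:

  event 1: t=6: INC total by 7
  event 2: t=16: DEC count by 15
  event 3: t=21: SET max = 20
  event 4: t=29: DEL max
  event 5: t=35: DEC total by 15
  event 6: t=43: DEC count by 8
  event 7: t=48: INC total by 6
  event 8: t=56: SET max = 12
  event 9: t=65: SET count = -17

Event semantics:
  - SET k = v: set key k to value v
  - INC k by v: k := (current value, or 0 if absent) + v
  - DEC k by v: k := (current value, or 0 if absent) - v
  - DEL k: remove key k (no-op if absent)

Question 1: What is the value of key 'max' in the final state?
Answer: 12

Derivation:
Track key 'max' through all 9 events:
  event 1 (t=6: INC total by 7): max unchanged
  event 2 (t=16: DEC count by 15): max unchanged
  event 3 (t=21: SET max = 20): max (absent) -> 20
  event 4 (t=29: DEL max): max 20 -> (absent)
  event 5 (t=35: DEC total by 15): max unchanged
  event 6 (t=43: DEC count by 8): max unchanged
  event 7 (t=48: INC total by 6): max unchanged
  event 8 (t=56: SET max = 12): max (absent) -> 12
  event 9 (t=65: SET count = -17): max unchanged
Final: max = 12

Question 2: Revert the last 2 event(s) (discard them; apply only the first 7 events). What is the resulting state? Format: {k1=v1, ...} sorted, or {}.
Answer: {count=-23, total=-2}

Derivation:
Keep first 7 events (discard last 2):
  after event 1 (t=6: INC total by 7): {total=7}
  after event 2 (t=16: DEC count by 15): {count=-15, total=7}
  after event 3 (t=21: SET max = 20): {count=-15, max=20, total=7}
  after event 4 (t=29: DEL max): {count=-15, total=7}
  after event 5 (t=35: DEC total by 15): {count=-15, total=-8}
  after event 6 (t=43: DEC count by 8): {count=-23, total=-8}
  after event 7 (t=48: INC total by 6): {count=-23, total=-2}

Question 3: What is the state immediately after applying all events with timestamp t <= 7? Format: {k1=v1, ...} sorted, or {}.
Answer: {total=7}

Derivation:
Apply events with t <= 7 (1 events):
  after event 1 (t=6: INC total by 7): {total=7}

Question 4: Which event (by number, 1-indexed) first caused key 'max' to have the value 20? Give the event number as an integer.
Looking for first event where max becomes 20:
  event 3: max (absent) -> 20  <-- first match

Answer: 3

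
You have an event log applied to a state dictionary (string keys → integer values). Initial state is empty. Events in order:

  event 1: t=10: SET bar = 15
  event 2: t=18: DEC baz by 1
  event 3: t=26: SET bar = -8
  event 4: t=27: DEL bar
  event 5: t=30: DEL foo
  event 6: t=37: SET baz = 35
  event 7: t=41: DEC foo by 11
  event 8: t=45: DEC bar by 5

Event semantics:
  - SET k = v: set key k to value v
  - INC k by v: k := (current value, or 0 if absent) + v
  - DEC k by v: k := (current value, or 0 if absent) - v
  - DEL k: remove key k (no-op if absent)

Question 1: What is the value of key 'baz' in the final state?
Answer: 35

Derivation:
Track key 'baz' through all 8 events:
  event 1 (t=10: SET bar = 15): baz unchanged
  event 2 (t=18: DEC baz by 1): baz (absent) -> -1
  event 3 (t=26: SET bar = -8): baz unchanged
  event 4 (t=27: DEL bar): baz unchanged
  event 5 (t=30: DEL foo): baz unchanged
  event 6 (t=37: SET baz = 35): baz -1 -> 35
  event 7 (t=41: DEC foo by 11): baz unchanged
  event 8 (t=45: DEC bar by 5): baz unchanged
Final: baz = 35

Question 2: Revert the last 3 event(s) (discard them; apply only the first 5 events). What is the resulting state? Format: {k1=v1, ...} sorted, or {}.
Keep first 5 events (discard last 3):
  after event 1 (t=10: SET bar = 15): {bar=15}
  after event 2 (t=18: DEC baz by 1): {bar=15, baz=-1}
  after event 3 (t=26: SET bar = -8): {bar=-8, baz=-1}
  after event 4 (t=27: DEL bar): {baz=-1}
  after event 5 (t=30: DEL foo): {baz=-1}

Answer: {baz=-1}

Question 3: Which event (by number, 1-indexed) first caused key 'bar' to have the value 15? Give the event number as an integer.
Answer: 1

Derivation:
Looking for first event where bar becomes 15:
  event 1: bar (absent) -> 15  <-- first match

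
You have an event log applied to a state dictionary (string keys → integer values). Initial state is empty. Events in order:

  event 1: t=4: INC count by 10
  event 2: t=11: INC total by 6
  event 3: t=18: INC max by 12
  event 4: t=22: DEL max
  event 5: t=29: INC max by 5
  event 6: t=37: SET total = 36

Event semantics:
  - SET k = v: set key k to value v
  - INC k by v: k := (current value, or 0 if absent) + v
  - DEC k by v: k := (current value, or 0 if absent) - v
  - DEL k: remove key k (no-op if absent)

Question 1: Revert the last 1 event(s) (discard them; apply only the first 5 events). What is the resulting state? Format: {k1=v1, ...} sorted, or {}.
Answer: {count=10, max=5, total=6}

Derivation:
Keep first 5 events (discard last 1):
  after event 1 (t=4: INC count by 10): {count=10}
  after event 2 (t=11: INC total by 6): {count=10, total=6}
  after event 3 (t=18: INC max by 12): {count=10, max=12, total=6}
  after event 4 (t=22: DEL max): {count=10, total=6}
  after event 5 (t=29: INC max by 5): {count=10, max=5, total=6}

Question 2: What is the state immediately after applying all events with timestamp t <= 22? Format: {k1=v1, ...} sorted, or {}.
Answer: {count=10, total=6}

Derivation:
Apply events with t <= 22 (4 events):
  after event 1 (t=4: INC count by 10): {count=10}
  after event 2 (t=11: INC total by 6): {count=10, total=6}
  after event 3 (t=18: INC max by 12): {count=10, max=12, total=6}
  after event 4 (t=22: DEL max): {count=10, total=6}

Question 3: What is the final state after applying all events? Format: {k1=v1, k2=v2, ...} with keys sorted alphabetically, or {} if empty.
Answer: {count=10, max=5, total=36}

Derivation:
  after event 1 (t=4: INC count by 10): {count=10}
  after event 2 (t=11: INC total by 6): {count=10, total=6}
  after event 3 (t=18: INC max by 12): {count=10, max=12, total=6}
  after event 4 (t=22: DEL max): {count=10, total=6}
  after event 5 (t=29: INC max by 5): {count=10, max=5, total=6}
  after event 6 (t=37: SET total = 36): {count=10, max=5, total=36}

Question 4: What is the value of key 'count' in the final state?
Track key 'count' through all 6 events:
  event 1 (t=4: INC count by 10): count (absent) -> 10
  event 2 (t=11: INC total by 6): count unchanged
  event 3 (t=18: INC max by 12): count unchanged
  event 4 (t=22: DEL max): count unchanged
  event 5 (t=29: INC max by 5): count unchanged
  event 6 (t=37: SET total = 36): count unchanged
Final: count = 10

Answer: 10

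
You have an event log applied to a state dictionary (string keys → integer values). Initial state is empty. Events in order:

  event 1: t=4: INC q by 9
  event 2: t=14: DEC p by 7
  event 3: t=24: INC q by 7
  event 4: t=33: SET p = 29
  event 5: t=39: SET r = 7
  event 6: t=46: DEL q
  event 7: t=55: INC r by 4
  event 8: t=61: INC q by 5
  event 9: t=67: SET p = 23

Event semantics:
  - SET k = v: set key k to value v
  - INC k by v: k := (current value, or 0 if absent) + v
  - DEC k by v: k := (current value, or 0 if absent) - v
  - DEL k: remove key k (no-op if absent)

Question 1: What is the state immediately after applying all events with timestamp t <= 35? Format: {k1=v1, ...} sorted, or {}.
Answer: {p=29, q=16}

Derivation:
Apply events with t <= 35 (4 events):
  after event 1 (t=4: INC q by 9): {q=9}
  after event 2 (t=14: DEC p by 7): {p=-7, q=9}
  after event 3 (t=24: INC q by 7): {p=-7, q=16}
  after event 4 (t=33: SET p = 29): {p=29, q=16}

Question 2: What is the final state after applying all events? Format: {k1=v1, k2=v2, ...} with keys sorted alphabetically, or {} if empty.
Answer: {p=23, q=5, r=11}

Derivation:
  after event 1 (t=4: INC q by 9): {q=9}
  after event 2 (t=14: DEC p by 7): {p=-7, q=9}
  after event 3 (t=24: INC q by 7): {p=-7, q=16}
  after event 4 (t=33: SET p = 29): {p=29, q=16}
  after event 5 (t=39: SET r = 7): {p=29, q=16, r=7}
  after event 6 (t=46: DEL q): {p=29, r=7}
  after event 7 (t=55: INC r by 4): {p=29, r=11}
  after event 8 (t=61: INC q by 5): {p=29, q=5, r=11}
  after event 9 (t=67: SET p = 23): {p=23, q=5, r=11}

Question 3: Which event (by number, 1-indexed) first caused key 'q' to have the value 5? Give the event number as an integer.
Answer: 8

Derivation:
Looking for first event where q becomes 5:
  event 1: q = 9
  event 2: q = 9
  event 3: q = 16
  event 4: q = 16
  event 5: q = 16
  event 6: q = (absent)
  event 8: q (absent) -> 5  <-- first match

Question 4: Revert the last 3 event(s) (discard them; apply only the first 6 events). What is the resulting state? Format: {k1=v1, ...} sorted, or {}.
Answer: {p=29, r=7}

Derivation:
Keep first 6 events (discard last 3):
  after event 1 (t=4: INC q by 9): {q=9}
  after event 2 (t=14: DEC p by 7): {p=-7, q=9}
  after event 3 (t=24: INC q by 7): {p=-7, q=16}
  after event 4 (t=33: SET p = 29): {p=29, q=16}
  after event 5 (t=39: SET r = 7): {p=29, q=16, r=7}
  after event 6 (t=46: DEL q): {p=29, r=7}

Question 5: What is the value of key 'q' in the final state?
Answer: 5

Derivation:
Track key 'q' through all 9 events:
  event 1 (t=4: INC q by 9): q (absent) -> 9
  event 2 (t=14: DEC p by 7): q unchanged
  event 3 (t=24: INC q by 7): q 9 -> 16
  event 4 (t=33: SET p = 29): q unchanged
  event 5 (t=39: SET r = 7): q unchanged
  event 6 (t=46: DEL q): q 16 -> (absent)
  event 7 (t=55: INC r by 4): q unchanged
  event 8 (t=61: INC q by 5): q (absent) -> 5
  event 9 (t=67: SET p = 23): q unchanged
Final: q = 5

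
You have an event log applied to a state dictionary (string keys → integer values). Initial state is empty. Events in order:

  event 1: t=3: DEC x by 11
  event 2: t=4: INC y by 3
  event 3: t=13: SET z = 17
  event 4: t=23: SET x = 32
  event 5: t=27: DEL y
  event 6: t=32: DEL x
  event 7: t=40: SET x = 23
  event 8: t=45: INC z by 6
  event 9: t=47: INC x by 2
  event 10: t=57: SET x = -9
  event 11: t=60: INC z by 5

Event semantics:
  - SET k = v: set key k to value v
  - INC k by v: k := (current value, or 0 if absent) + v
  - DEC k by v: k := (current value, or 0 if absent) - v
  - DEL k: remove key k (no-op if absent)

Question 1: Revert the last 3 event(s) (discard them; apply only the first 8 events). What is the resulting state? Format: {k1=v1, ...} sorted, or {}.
Answer: {x=23, z=23}

Derivation:
Keep first 8 events (discard last 3):
  after event 1 (t=3: DEC x by 11): {x=-11}
  after event 2 (t=4: INC y by 3): {x=-11, y=3}
  after event 3 (t=13: SET z = 17): {x=-11, y=3, z=17}
  after event 4 (t=23: SET x = 32): {x=32, y=3, z=17}
  after event 5 (t=27: DEL y): {x=32, z=17}
  after event 6 (t=32: DEL x): {z=17}
  after event 7 (t=40: SET x = 23): {x=23, z=17}
  after event 8 (t=45: INC z by 6): {x=23, z=23}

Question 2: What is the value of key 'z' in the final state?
Answer: 28

Derivation:
Track key 'z' through all 11 events:
  event 1 (t=3: DEC x by 11): z unchanged
  event 2 (t=4: INC y by 3): z unchanged
  event 3 (t=13: SET z = 17): z (absent) -> 17
  event 4 (t=23: SET x = 32): z unchanged
  event 5 (t=27: DEL y): z unchanged
  event 6 (t=32: DEL x): z unchanged
  event 7 (t=40: SET x = 23): z unchanged
  event 8 (t=45: INC z by 6): z 17 -> 23
  event 9 (t=47: INC x by 2): z unchanged
  event 10 (t=57: SET x = -9): z unchanged
  event 11 (t=60: INC z by 5): z 23 -> 28
Final: z = 28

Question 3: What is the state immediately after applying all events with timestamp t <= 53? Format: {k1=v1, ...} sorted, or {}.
Apply events with t <= 53 (9 events):
  after event 1 (t=3: DEC x by 11): {x=-11}
  after event 2 (t=4: INC y by 3): {x=-11, y=3}
  after event 3 (t=13: SET z = 17): {x=-11, y=3, z=17}
  after event 4 (t=23: SET x = 32): {x=32, y=3, z=17}
  after event 5 (t=27: DEL y): {x=32, z=17}
  after event 6 (t=32: DEL x): {z=17}
  after event 7 (t=40: SET x = 23): {x=23, z=17}
  after event 8 (t=45: INC z by 6): {x=23, z=23}
  after event 9 (t=47: INC x by 2): {x=25, z=23}

Answer: {x=25, z=23}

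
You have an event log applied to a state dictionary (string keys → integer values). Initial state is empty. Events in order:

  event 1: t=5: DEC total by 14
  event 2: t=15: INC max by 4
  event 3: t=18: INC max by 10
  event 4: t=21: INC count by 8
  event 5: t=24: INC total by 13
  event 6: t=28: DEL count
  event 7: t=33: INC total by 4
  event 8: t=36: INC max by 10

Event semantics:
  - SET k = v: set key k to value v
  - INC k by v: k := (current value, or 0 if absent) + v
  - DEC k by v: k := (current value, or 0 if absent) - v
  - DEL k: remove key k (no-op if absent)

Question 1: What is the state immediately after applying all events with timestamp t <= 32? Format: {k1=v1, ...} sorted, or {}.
Apply events with t <= 32 (6 events):
  after event 1 (t=5: DEC total by 14): {total=-14}
  after event 2 (t=15: INC max by 4): {max=4, total=-14}
  after event 3 (t=18: INC max by 10): {max=14, total=-14}
  after event 4 (t=21: INC count by 8): {count=8, max=14, total=-14}
  after event 5 (t=24: INC total by 13): {count=8, max=14, total=-1}
  after event 6 (t=28: DEL count): {max=14, total=-1}

Answer: {max=14, total=-1}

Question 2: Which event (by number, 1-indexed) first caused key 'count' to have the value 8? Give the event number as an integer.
Answer: 4

Derivation:
Looking for first event where count becomes 8:
  event 4: count (absent) -> 8  <-- first match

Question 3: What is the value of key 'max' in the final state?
Track key 'max' through all 8 events:
  event 1 (t=5: DEC total by 14): max unchanged
  event 2 (t=15: INC max by 4): max (absent) -> 4
  event 3 (t=18: INC max by 10): max 4 -> 14
  event 4 (t=21: INC count by 8): max unchanged
  event 5 (t=24: INC total by 13): max unchanged
  event 6 (t=28: DEL count): max unchanged
  event 7 (t=33: INC total by 4): max unchanged
  event 8 (t=36: INC max by 10): max 14 -> 24
Final: max = 24

Answer: 24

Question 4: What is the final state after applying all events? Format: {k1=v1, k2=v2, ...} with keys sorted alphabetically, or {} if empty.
  after event 1 (t=5: DEC total by 14): {total=-14}
  after event 2 (t=15: INC max by 4): {max=4, total=-14}
  after event 3 (t=18: INC max by 10): {max=14, total=-14}
  after event 4 (t=21: INC count by 8): {count=8, max=14, total=-14}
  after event 5 (t=24: INC total by 13): {count=8, max=14, total=-1}
  after event 6 (t=28: DEL count): {max=14, total=-1}
  after event 7 (t=33: INC total by 4): {max=14, total=3}
  after event 8 (t=36: INC max by 10): {max=24, total=3}

Answer: {max=24, total=3}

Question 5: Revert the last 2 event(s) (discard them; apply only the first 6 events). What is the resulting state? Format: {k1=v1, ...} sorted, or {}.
Answer: {max=14, total=-1}

Derivation:
Keep first 6 events (discard last 2):
  after event 1 (t=5: DEC total by 14): {total=-14}
  after event 2 (t=15: INC max by 4): {max=4, total=-14}
  after event 3 (t=18: INC max by 10): {max=14, total=-14}
  after event 4 (t=21: INC count by 8): {count=8, max=14, total=-14}
  after event 5 (t=24: INC total by 13): {count=8, max=14, total=-1}
  after event 6 (t=28: DEL count): {max=14, total=-1}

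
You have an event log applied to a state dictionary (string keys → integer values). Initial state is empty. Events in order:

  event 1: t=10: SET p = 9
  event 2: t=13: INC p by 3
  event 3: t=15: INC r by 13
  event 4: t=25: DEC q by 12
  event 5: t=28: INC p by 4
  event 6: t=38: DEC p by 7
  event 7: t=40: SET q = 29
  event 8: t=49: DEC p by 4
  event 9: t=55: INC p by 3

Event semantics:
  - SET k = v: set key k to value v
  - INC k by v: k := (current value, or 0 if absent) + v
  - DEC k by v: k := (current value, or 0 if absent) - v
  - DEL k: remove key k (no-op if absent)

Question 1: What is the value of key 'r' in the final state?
Answer: 13

Derivation:
Track key 'r' through all 9 events:
  event 1 (t=10: SET p = 9): r unchanged
  event 2 (t=13: INC p by 3): r unchanged
  event 3 (t=15: INC r by 13): r (absent) -> 13
  event 4 (t=25: DEC q by 12): r unchanged
  event 5 (t=28: INC p by 4): r unchanged
  event 6 (t=38: DEC p by 7): r unchanged
  event 7 (t=40: SET q = 29): r unchanged
  event 8 (t=49: DEC p by 4): r unchanged
  event 9 (t=55: INC p by 3): r unchanged
Final: r = 13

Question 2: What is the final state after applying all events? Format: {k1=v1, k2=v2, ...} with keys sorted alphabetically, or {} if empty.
  after event 1 (t=10: SET p = 9): {p=9}
  after event 2 (t=13: INC p by 3): {p=12}
  after event 3 (t=15: INC r by 13): {p=12, r=13}
  after event 4 (t=25: DEC q by 12): {p=12, q=-12, r=13}
  after event 5 (t=28: INC p by 4): {p=16, q=-12, r=13}
  after event 6 (t=38: DEC p by 7): {p=9, q=-12, r=13}
  after event 7 (t=40: SET q = 29): {p=9, q=29, r=13}
  after event 8 (t=49: DEC p by 4): {p=5, q=29, r=13}
  after event 9 (t=55: INC p by 3): {p=8, q=29, r=13}

Answer: {p=8, q=29, r=13}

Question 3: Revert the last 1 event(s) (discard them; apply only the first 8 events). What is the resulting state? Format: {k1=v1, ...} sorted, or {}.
Answer: {p=5, q=29, r=13}

Derivation:
Keep first 8 events (discard last 1):
  after event 1 (t=10: SET p = 9): {p=9}
  after event 2 (t=13: INC p by 3): {p=12}
  after event 3 (t=15: INC r by 13): {p=12, r=13}
  after event 4 (t=25: DEC q by 12): {p=12, q=-12, r=13}
  after event 5 (t=28: INC p by 4): {p=16, q=-12, r=13}
  after event 6 (t=38: DEC p by 7): {p=9, q=-12, r=13}
  after event 7 (t=40: SET q = 29): {p=9, q=29, r=13}
  after event 8 (t=49: DEC p by 4): {p=5, q=29, r=13}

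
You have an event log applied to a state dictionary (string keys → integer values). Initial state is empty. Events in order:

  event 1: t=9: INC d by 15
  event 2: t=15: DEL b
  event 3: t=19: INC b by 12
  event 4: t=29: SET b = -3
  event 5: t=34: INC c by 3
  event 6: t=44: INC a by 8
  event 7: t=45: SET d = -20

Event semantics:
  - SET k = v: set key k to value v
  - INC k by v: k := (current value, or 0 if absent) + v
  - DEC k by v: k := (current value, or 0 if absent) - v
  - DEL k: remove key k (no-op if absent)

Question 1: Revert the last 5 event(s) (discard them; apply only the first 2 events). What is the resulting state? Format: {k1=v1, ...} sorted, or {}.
Keep first 2 events (discard last 5):
  after event 1 (t=9: INC d by 15): {d=15}
  after event 2 (t=15: DEL b): {d=15}

Answer: {d=15}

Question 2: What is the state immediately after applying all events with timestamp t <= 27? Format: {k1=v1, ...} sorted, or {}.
Apply events with t <= 27 (3 events):
  after event 1 (t=9: INC d by 15): {d=15}
  after event 2 (t=15: DEL b): {d=15}
  after event 3 (t=19: INC b by 12): {b=12, d=15}

Answer: {b=12, d=15}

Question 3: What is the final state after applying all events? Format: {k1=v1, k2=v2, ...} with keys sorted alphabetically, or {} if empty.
  after event 1 (t=9: INC d by 15): {d=15}
  after event 2 (t=15: DEL b): {d=15}
  after event 3 (t=19: INC b by 12): {b=12, d=15}
  after event 4 (t=29: SET b = -3): {b=-3, d=15}
  after event 5 (t=34: INC c by 3): {b=-3, c=3, d=15}
  after event 6 (t=44: INC a by 8): {a=8, b=-3, c=3, d=15}
  after event 7 (t=45: SET d = -20): {a=8, b=-3, c=3, d=-20}

Answer: {a=8, b=-3, c=3, d=-20}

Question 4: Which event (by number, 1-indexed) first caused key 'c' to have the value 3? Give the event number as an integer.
Answer: 5

Derivation:
Looking for first event where c becomes 3:
  event 5: c (absent) -> 3  <-- first match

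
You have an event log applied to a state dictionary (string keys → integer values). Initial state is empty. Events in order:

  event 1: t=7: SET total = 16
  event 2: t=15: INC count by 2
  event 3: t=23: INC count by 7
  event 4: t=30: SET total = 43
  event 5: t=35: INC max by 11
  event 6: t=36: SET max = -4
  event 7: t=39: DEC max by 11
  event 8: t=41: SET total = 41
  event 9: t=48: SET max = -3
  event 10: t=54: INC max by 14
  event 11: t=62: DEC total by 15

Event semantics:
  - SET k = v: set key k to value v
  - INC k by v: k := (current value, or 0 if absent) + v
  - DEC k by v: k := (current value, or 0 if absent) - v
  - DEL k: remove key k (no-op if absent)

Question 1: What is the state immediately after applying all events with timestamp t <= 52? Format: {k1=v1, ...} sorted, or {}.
Apply events with t <= 52 (9 events):
  after event 1 (t=7: SET total = 16): {total=16}
  after event 2 (t=15: INC count by 2): {count=2, total=16}
  after event 3 (t=23: INC count by 7): {count=9, total=16}
  after event 4 (t=30: SET total = 43): {count=9, total=43}
  after event 5 (t=35: INC max by 11): {count=9, max=11, total=43}
  after event 6 (t=36: SET max = -4): {count=9, max=-4, total=43}
  after event 7 (t=39: DEC max by 11): {count=9, max=-15, total=43}
  after event 8 (t=41: SET total = 41): {count=9, max=-15, total=41}
  after event 9 (t=48: SET max = -3): {count=9, max=-3, total=41}

Answer: {count=9, max=-3, total=41}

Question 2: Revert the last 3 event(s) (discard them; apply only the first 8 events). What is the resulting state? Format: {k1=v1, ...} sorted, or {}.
Answer: {count=9, max=-15, total=41}

Derivation:
Keep first 8 events (discard last 3):
  after event 1 (t=7: SET total = 16): {total=16}
  after event 2 (t=15: INC count by 2): {count=2, total=16}
  after event 3 (t=23: INC count by 7): {count=9, total=16}
  after event 4 (t=30: SET total = 43): {count=9, total=43}
  after event 5 (t=35: INC max by 11): {count=9, max=11, total=43}
  after event 6 (t=36: SET max = -4): {count=9, max=-4, total=43}
  after event 7 (t=39: DEC max by 11): {count=9, max=-15, total=43}
  after event 8 (t=41: SET total = 41): {count=9, max=-15, total=41}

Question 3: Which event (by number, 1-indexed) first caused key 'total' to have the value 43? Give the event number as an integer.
Looking for first event where total becomes 43:
  event 1: total = 16
  event 2: total = 16
  event 3: total = 16
  event 4: total 16 -> 43  <-- first match

Answer: 4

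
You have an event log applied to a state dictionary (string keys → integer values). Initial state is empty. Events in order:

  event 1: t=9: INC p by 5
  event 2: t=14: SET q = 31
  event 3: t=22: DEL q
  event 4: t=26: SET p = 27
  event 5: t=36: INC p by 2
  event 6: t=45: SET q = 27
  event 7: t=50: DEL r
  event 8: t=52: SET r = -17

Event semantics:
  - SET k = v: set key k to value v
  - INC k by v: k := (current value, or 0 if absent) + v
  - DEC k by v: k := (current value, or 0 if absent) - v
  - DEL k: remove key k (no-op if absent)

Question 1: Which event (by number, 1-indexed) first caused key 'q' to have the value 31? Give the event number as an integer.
Answer: 2

Derivation:
Looking for first event where q becomes 31:
  event 2: q (absent) -> 31  <-- first match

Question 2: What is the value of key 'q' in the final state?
Track key 'q' through all 8 events:
  event 1 (t=9: INC p by 5): q unchanged
  event 2 (t=14: SET q = 31): q (absent) -> 31
  event 3 (t=22: DEL q): q 31 -> (absent)
  event 4 (t=26: SET p = 27): q unchanged
  event 5 (t=36: INC p by 2): q unchanged
  event 6 (t=45: SET q = 27): q (absent) -> 27
  event 7 (t=50: DEL r): q unchanged
  event 8 (t=52: SET r = -17): q unchanged
Final: q = 27

Answer: 27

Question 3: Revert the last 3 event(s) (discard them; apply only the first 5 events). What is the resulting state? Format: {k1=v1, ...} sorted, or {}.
Answer: {p=29}

Derivation:
Keep first 5 events (discard last 3):
  after event 1 (t=9: INC p by 5): {p=5}
  after event 2 (t=14: SET q = 31): {p=5, q=31}
  after event 3 (t=22: DEL q): {p=5}
  after event 4 (t=26: SET p = 27): {p=27}
  after event 5 (t=36: INC p by 2): {p=29}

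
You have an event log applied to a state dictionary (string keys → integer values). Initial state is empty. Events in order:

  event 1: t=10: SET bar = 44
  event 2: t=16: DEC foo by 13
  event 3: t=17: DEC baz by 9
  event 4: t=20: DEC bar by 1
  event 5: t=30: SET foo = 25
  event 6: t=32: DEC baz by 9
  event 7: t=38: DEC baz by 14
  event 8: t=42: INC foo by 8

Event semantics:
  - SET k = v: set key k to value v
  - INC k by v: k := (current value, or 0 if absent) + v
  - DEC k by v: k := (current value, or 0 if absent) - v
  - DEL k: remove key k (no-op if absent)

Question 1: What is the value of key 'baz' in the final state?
Track key 'baz' through all 8 events:
  event 1 (t=10: SET bar = 44): baz unchanged
  event 2 (t=16: DEC foo by 13): baz unchanged
  event 3 (t=17: DEC baz by 9): baz (absent) -> -9
  event 4 (t=20: DEC bar by 1): baz unchanged
  event 5 (t=30: SET foo = 25): baz unchanged
  event 6 (t=32: DEC baz by 9): baz -9 -> -18
  event 7 (t=38: DEC baz by 14): baz -18 -> -32
  event 8 (t=42: INC foo by 8): baz unchanged
Final: baz = -32

Answer: -32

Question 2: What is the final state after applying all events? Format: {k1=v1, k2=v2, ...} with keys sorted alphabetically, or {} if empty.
  after event 1 (t=10: SET bar = 44): {bar=44}
  after event 2 (t=16: DEC foo by 13): {bar=44, foo=-13}
  after event 3 (t=17: DEC baz by 9): {bar=44, baz=-9, foo=-13}
  after event 4 (t=20: DEC bar by 1): {bar=43, baz=-9, foo=-13}
  after event 5 (t=30: SET foo = 25): {bar=43, baz=-9, foo=25}
  after event 6 (t=32: DEC baz by 9): {bar=43, baz=-18, foo=25}
  after event 7 (t=38: DEC baz by 14): {bar=43, baz=-32, foo=25}
  after event 8 (t=42: INC foo by 8): {bar=43, baz=-32, foo=33}

Answer: {bar=43, baz=-32, foo=33}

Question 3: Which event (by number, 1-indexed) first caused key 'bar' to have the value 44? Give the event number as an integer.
Answer: 1

Derivation:
Looking for first event where bar becomes 44:
  event 1: bar (absent) -> 44  <-- first match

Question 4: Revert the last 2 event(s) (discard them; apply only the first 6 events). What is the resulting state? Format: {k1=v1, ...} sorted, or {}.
Answer: {bar=43, baz=-18, foo=25}

Derivation:
Keep first 6 events (discard last 2):
  after event 1 (t=10: SET bar = 44): {bar=44}
  after event 2 (t=16: DEC foo by 13): {bar=44, foo=-13}
  after event 3 (t=17: DEC baz by 9): {bar=44, baz=-9, foo=-13}
  after event 4 (t=20: DEC bar by 1): {bar=43, baz=-9, foo=-13}
  after event 5 (t=30: SET foo = 25): {bar=43, baz=-9, foo=25}
  after event 6 (t=32: DEC baz by 9): {bar=43, baz=-18, foo=25}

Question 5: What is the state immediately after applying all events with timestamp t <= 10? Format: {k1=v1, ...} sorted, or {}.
Answer: {bar=44}

Derivation:
Apply events with t <= 10 (1 events):
  after event 1 (t=10: SET bar = 44): {bar=44}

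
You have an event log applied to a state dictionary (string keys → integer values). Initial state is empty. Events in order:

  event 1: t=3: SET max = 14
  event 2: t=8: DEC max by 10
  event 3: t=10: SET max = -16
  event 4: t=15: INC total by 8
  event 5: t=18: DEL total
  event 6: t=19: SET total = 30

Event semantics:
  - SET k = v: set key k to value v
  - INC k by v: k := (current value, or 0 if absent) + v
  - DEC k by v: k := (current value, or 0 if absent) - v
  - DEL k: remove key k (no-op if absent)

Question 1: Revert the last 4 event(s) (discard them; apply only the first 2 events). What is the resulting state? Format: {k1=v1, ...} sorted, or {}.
Answer: {max=4}

Derivation:
Keep first 2 events (discard last 4):
  after event 1 (t=3: SET max = 14): {max=14}
  after event 2 (t=8: DEC max by 10): {max=4}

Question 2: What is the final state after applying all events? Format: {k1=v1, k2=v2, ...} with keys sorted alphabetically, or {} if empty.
Answer: {max=-16, total=30}

Derivation:
  after event 1 (t=3: SET max = 14): {max=14}
  after event 2 (t=8: DEC max by 10): {max=4}
  after event 3 (t=10: SET max = -16): {max=-16}
  after event 4 (t=15: INC total by 8): {max=-16, total=8}
  after event 5 (t=18: DEL total): {max=-16}
  after event 6 (t=19: SET total = 30): {max=-16, total=30}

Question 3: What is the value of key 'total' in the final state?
Track key 'total' through all 6 events:
  event 1 (t=3: SET max = 14): total unchanged
  event 2 (t=8: DEC max by 10): total unchanged
  event 3 (t=10: SET max = -16): total unchanged
  event 4 (t=15: INC total by 8): total (absent) -> 8
  event 5 (t=18: DEL total): total 8 -> (absent)
  event 6 (t=19: SET total = 30): total (absent) -> 30
Final: total = 30

Answer: 30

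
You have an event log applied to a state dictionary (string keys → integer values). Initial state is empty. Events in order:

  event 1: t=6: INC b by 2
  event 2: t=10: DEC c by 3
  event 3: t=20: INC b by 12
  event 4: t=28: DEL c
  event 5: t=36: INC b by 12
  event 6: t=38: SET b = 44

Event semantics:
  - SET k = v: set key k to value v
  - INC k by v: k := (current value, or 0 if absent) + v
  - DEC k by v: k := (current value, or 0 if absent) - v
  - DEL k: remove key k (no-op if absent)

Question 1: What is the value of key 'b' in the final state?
Answer: 44

Derivation:
Track key 'b' through all 6 events:
  event 1 (t=6: INC b by 2): b (absent) -> 2
  event 2 (t=10: DEC c by 3): b unchanged
  event 3 (t=20: INC b by 12): b 2 -> 14
  event 4 (t=28: DEL c): b unchanged
  event 5 (t=36: INC b by 12): b 14 -> 26
  event 6 (t=38: SET b = 44): b 26 -> 44
Final: b = 44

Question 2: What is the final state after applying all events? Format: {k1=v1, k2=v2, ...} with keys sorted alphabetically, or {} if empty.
  after event 1 (t=6: INC b by 2): {b=2}
  after event 2 (t=10: DEC c by 3): {b=2, c=-3}
  after event 3 (t=20: INC b by 12): {b=14, c=-3}
  after event 4 (t=28: DEL c): {b=14}
  after event 5 (t=36: INC b by 12): {b=26}
  after event 6 (t=38: SET b = 44): {b=44}

Answer: {b=44}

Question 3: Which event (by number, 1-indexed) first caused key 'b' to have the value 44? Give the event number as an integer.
Looking for first event where b becomes 44:
  event 1: b = 2
  event 2: b = 2
  event 3: b = 14
  event 4: b = 14
  event 5: b = 26
  event 6: b 26 -> 44  <-- first match

Answer: 6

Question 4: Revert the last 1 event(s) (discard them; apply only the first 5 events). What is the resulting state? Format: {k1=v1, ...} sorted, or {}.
Keep first 5 events (discard last 1):
  after event 1 (t=6: INC b by 2): {b=2}
  after event 2 (t=10: DEC c by 3): {b=2, c=-3}
  after event 3 (t=20: INC b by 12): {b=14, c=-3}
  after event 4 (t=28: DEL c): {b=14}
  after event 5 (t=36: INC b by 12): {b=26}

Answer: {b=26}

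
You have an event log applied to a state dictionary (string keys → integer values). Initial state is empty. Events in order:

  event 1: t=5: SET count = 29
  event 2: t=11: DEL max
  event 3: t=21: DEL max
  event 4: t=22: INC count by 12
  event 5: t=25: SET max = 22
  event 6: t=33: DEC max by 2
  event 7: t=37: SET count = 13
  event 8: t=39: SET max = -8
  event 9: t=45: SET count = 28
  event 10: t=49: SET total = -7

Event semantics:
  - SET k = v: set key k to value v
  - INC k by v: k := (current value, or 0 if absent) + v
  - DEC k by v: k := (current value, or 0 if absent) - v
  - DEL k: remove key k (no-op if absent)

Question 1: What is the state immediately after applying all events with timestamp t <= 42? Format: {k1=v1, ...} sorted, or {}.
Answer: {count=13, max=-8}

Derivation:
Apply events with t <= 42 (8 events):
  after event 1 (t=5: SET count = 29): {count=29}
  after event 2 (t=11: DEL max): {count=29}
  after event 3 (t=21: DEL max): {count=29}
  after event 4 (t=22: INC count by 12): {count=41}
  after event 5 (t=25: SET max = 22): {count=41, max=22}
  after event 6 (t=33: DEC max by 2): {count=41, max=20}
  after event 7 (t=37: SET count = 13): {count=13, max=20}
  after event 8 (t=39: SET max = -8): {count=13, max=-8}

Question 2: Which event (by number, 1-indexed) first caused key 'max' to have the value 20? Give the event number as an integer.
Answer: 6

Derivation:
Looking for first event where max becomes 20:
  event 5: max = 22
  event 6: max 22 -> 20  <-- first match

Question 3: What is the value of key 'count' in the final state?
Track key 'count' through all 10 events:
  event 1 (t=5: SET count = 29): count (absent) -> 29
  event 2 (t=11: DEL max): count unchanged
  event 3 (t=21: DEL max): count unchanged
  event 4 (t=22: INC count by 12): count 29 -> 41
  event 5 (t=25: SET max = 22): count unchanged
  event 6 (t=33: DEC max by 2): count unchanged
  event 7 (t=37: SET count = 13): count 41 -> 13
  event 8 (t=39: SET max = -8): count unchanged
  event 9 (t=45: SET count = 28): count 13 -> 28
  event 10 (t=49: SET total = -7): count unchanged
Final: count = 28

Answer: 28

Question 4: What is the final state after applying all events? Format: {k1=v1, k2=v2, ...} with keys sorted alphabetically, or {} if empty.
Answer: {count=28, max=-8, total=-7}

Derivation:
  after event 1 (t=5: SET count = 29): {count=29}
  after event 2 (t=11: DEL max): {count=29}
  after event 3 (t=21: DEL max): {count=29}
  after event 4 (t=22: INC count by 12): {count=41}
  after event 5 (t=25: SET max = 22): {count=41, max=22}
  after event 6 (t=33: DEC max by 2): {count=41, max=20}
  after event 7 (t=37: SET count = 13): {count=13, max=20}
  after event 8 (t=39: SET max = -8): {count=13, max=-8}
  after event 9 (t=45: SET count = 28): {count=28, max=-8}
  after event 10 (t=49: SET total = -7): {count=28, max=-8, total=-7}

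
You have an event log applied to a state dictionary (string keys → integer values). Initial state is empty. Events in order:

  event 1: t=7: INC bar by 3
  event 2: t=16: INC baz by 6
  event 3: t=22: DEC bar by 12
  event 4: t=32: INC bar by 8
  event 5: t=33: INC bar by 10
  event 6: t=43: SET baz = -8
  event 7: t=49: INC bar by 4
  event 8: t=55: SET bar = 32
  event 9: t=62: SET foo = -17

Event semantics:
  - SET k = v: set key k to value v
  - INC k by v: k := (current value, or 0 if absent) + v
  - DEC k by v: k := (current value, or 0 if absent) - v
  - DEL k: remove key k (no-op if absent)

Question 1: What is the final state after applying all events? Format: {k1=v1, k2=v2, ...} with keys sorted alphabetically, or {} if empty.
  after event 1 (t=7: INC bar by 3): {bar=3}
  after event 2 (t=16: INC baz by 6): {bar=3, baz=6}
  after event 3 (t=22: DEC bar by 12): {bar=-9, baz=6}
  after event 4 (t=32: INC bar by 8): {bar=-1, baz=6}
  after event 5 (t=33: INC bar by 10): {bar=9, baz=6}
  after event 6 (t=43: SET baz = -8): {bar=9, baz=-8}
  after event 7 (t=49: INC bar by 4): {bar=13, baz=-8}
  after event 8 (t=55: SET bar = 32): {bar=32, baz=-8}
  after event 9 (t=62: SET foo = -17): {bar=32, baz=-8, foo=-17}

Answer: {bar=32, baz=-8, foo=-17}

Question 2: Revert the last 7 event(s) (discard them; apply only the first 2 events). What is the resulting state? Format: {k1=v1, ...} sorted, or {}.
Answer: {bar=3, baz=6}

Derivation:
Keep first 2 events (discard last 7):
  after event 1 (t=7: INC bar by 3): {bar=3}
  after event 2 (t=16: INC baz by 6): {bar=3, baz=6}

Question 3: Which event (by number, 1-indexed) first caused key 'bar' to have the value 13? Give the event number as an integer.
Answer: 7

Derivation:
Looking for first event where bar becomes 13:
  event 1: bar = 3
  event 2: bar = 3
  event 3: bar = -9
  event 4: bar = -1
  event 5: bar = 9
  event 6: bar = 9
  event 7: bar 9 -> 13  <-- first match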